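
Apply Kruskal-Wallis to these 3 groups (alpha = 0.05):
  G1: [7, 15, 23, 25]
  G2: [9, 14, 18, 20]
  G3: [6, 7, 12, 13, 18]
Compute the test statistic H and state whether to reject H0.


Step 1: Combine all N = 13 observations and assign midranks.
sorted (value, group, rank): (6,G3,1), (7,G1,2.5), (7,G3,2.5), (9,G2,4), (12,G3,5), (13,G3,6), (14,G2,7), (15,G1,8), (18,G2,9.5), (18,G3,9.5), (20,G2,11), (23,G1,12), (25,G1,13)
Step 2: Sum ranks within each group.
R_1 = 35.5 (n_1 = 4)
R_2 = 31.5 (n_2 = 4)
R_3 = 24 (n_3 = 5)
Step 3: H = 12/(N(N+1)) * sum(R_i^2/n_i) - 3(N+1)
     = 12/(13*14) * (35.5^2/4 + 31.5^2/4 + 24^2/5) - 3*14
     = 0.065934 * 678.325 - 42
     = 2.724725.
Step 4: Ties present; correction factor C = 1 - 12/(13^3 - 13) = 0.994505. Corrected H = 2.724725 / 0.994505 = 2.739779.
Step 5: Under H0, H ~ chi^2(2); p-value = 0.254135.
Step 6: alpha = 0.05. fail to reject H0.

H = 2.7398, df = 2, p = 0.254135, fail to reject H0.


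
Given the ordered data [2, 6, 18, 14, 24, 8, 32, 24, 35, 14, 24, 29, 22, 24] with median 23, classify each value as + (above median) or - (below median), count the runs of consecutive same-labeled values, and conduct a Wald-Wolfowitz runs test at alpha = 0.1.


Step 1: Compute median = 23; label A = above, B = below.
Labels in order: BBBBABAAABAABA  (n_A = 7, n_B = 7)
Step 2: Count runs R = 8.
Step 3: Under H0 (random ordering), E[R] = 2*n_A*n_B/(n_A+n_B) + 1 = 2*7*7/14 + 1 = 8.0000.
        Var[R] = 2*n_A*n_B*(2*n_A*n_B - n_A - n_B) / ((n_A+n_B)^2 * (n_A+n_B-1)) = 8232/2548 = 3.2308.
        SD[R] = 1.7974.
Step 4: R = E[R], so z = 0 with no continuity correction.
Step 5: Two-sided p-value via normal approximation = 2*(1 - Phi(|z|)) = 1.000000.
Step 6: alpha = 0.1. fail to reject H0.

R = 8, z = 0.0000, p = 1.000000, fail to reject H0.


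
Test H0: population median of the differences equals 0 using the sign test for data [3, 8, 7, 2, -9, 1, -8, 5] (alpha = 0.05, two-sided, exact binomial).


Step 1: Discard zero differences. Original n = 8; n_eff = number of nonzero differences = 8.
Nonzero differences (with sign): +3, +8, +7, +2, -9, +1, -8, +5
Step 2: Count signs: positive = 6, negative = 2.
Step 3: Under H0: P(positive) = 0.5, so the number of positives S ~ Bin(8, 0.5).
Step 4: Two-sided exact p-value = sum of Bin(8,0.5) probabilities at or below the observed probability = 0.289062.
Step 5: alpha = 0.05. fail to reject H0.

n_eff = 8, pos = 6, neg = 2, p = 0.289062, fail to reject H0.


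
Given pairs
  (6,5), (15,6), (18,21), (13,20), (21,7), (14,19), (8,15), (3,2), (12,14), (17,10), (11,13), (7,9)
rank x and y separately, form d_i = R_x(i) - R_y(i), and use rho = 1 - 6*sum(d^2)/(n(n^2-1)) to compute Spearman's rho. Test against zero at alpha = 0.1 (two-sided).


Step 1: Rank x and y separately (midranks; no ties here).
rank(x): 6->2, 15->9, 18->11, 13->7, 21->12, 14->8, 8->4, 3->1, 12->6, 17->10, 11->5, 7->3
rank(y): 5->2, 6->3, 21->12, 20->11, 7->4, 19->10, 15->9, 2->1, 14->8, 10->6, 13->7, 9->5
Step 2: d_i = R_x(i) - R_y(i); compute d_i^2.
  (2-2)^2=0, (9-3)^2=36, (11-12)^2=1, (7-11)^2=16, (12-4)^2=64, (8-10)^2=4, (4-9)^2=25, (1-1)^2=0, (6-8)^2=4, (10-6)^2=16, (5-7)^2=4, (3-5)^2=4
sum(d^2) = 174.
Step 3: rho = 1 - 6*174 / (12*(12^2 - 1)) = 1 - 1044/1716 = 0.391608.
Step 4: Under H0, t = rho * sqrt((n-2)/(1-rho^2)) = 1.3459 ~ t(10).
Step 5: Two-sided p-value from the t-distribution with 10 df = 0.208063.
Step 6: alpha = 0.1. fail to reject H0.

rho = 0.3916, p = 0.208063, fail to reject H0 at alpha = 0.1.


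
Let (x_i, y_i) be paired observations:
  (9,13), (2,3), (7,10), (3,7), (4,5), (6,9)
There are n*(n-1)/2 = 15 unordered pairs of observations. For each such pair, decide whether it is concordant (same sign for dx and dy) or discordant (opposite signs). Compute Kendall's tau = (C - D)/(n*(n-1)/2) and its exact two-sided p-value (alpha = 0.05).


Step 1: Enumerate the 15 unordered pairs (i,j) with i<j and classify each by sign(x_j-x_i) * sign(y_j-y_i).
  (1,2):dx=-7,dy=-10->C; (1,3):dx=-2,dy=-3->C; (1,4):dx=-6,dy=-6->C; (1,5):dx=-5,dy=-8->C
  (1,6):dx=-3,dy=-4->C; (2,3):dx=+5,dy=+7->C; (2,4):dx=+1,dy=+4->C; (2,5):dx=+2,dy=+2->C
  (2,6):dx=+4,dy=+6->C; (3,4):dx=-4,dy=-3->C; (3,5):dx=-3,dy=-5->C; (3,6):dx=-1,dy=-1->C
  (4,5):dx=+1,dy=-2->D; (4,6):dx=+3,dy=+2->C; (5,6):dx=+2,dy=+4->C
Step 2: C = 14, D = 1, total pairs = 15.
Step 3: tau = (C - D)/(n(n-1)/2) = (14 - 1)/15 = 0.866667.
Step 4: Exact two-sided p-value (enumerate n! = 720 permutations of y under H0): p = 0.016667.
Step 5: alpha = 0.05. reject H0.

tau_b = 0.8667 (C=14, D=1), p = 0.016667, reject H0.


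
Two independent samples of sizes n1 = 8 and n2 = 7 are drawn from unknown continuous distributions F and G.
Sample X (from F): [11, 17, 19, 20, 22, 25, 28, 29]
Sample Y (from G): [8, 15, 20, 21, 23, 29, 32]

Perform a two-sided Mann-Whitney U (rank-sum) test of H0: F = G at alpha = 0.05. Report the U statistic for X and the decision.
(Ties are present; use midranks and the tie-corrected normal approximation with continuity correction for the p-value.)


Step 1: Combine and sort all 15 observations; assign midranks.
sorted (value, group): (8,Y), (11,X), (15,Y), (17,X), (19,X), (20,X), (20,Y), (21,Y), (22,X), (23,Y), (25,X), (28,X), (29,X), (29,Y), (32,Y)
ranks: 8->1, 11->2, 15->3, 17->4, 19->5, 20->6.5, 20->6.5, 21->8, 22->9, 23->10, 25->11, 28->12, 29->13.5, 29->13.5, 32->15
Step 2: Rank sum for X: R1 = 2 + 4 + 5 + 6.5 + 9 + 11 + 12 + 13.5 = 63.
Step 3: U_X = R1 - n1(n1+1)/2 = 63 - 8*9/2 = 63 - 36 = 27.
       U_Y = n1*n2 - U_X = 56 - 27 = 29.
Step 4: Ties are present, so use the tie-corrected normal approximation (with continuity correction) for the p-value.
Step 5: p-value = 0.953775; compare to alpha = 0.05. fail to reject H0.

U_X = 27, p = 0.953775, fail to reject H0 at alpha = 0.05.


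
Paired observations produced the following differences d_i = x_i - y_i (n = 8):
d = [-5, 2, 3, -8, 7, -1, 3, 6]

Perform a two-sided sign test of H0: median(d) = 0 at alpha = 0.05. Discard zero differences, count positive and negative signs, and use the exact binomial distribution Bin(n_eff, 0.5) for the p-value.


Step 1: Discard zero differences. Original n = 8; n_eff = number of nonzero differences = 8.
Nonzero differences (with sign): -5, +2, +3, -8, +7, -1, +3, +6
Step 2: Count signs: positive = 5, negative = 3.
Step 3: Under H0: P(positive) = 0.5, so the number of positives S ~ Bin(8, 0.5).
Step 4: Two-sided exact p-value = sum of Bin(8,0.5) probabilities at or below the observed probability = 0.726562.
Step 5: alpha = 0.05. fail to reject H0.

n_eff = 8, pos = 5, neg = 3, p = 0.726562, fail to reject H0.


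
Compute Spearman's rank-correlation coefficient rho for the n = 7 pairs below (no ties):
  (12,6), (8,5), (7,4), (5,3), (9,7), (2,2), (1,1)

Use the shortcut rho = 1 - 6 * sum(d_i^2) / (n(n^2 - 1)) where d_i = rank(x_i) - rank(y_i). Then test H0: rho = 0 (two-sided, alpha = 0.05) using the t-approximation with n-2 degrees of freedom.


Step 1: Rank x and y separately (midranks; no ties here).
rank(x): 12->7, 8->5, 7->4, 5->3, 9->6, 2->2, 1->1
rank(y): 6->6, 5->5, 4->4, 3->3, 7->7, 2->2, 1->1
Step 2: d_i = R_x(i) - R_y(i); compute d_i^2.
  (7-6)^2=1, (5-5)^2=0, (4-4)^2=0, (3-3)^2=0, (6-7)^2=1, (2-2)^2=0, (1-1)^2=0
sum(d^2) = 2.
Step 3: rho = 1 - 6*2 / (7*(7^2 - 1)) = 1 - 12/336 = 0.964286.
Step 4: Under H0, t = rho * sqrt((n-2)/(1-rho^2)) = 8.1408 ~ t(5).
Step 5: Two-sided p-value from the t-distribution with 5 df = 0.000454.
Step 6: alpha = 0.05. reject H0.

rho = 0.9643, p = 0.000454, reject H0 at alpha = 0.05.


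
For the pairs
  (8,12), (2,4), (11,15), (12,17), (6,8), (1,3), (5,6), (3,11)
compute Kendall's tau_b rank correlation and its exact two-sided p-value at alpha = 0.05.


Step 1: Enumerate the 28 unordered pairs (i,j) with i<j and classify each by sign(x_j-x_i) * sign(y_j-y_i).
  (1,2):dx=-6,dy=-8->C; (1,3):dx=+3,dy=+3->C; (1,4):dx=+4,dy=+5->C; (1,5):dx=-2,dy=-4->C
  (1,6):dx=-7,dy=-9->C; (1,7):dx=-3,dy=-6->C; (1,8):dx=-5,dy=-1->C; (2,3):dx=+9,dy=+11->C
  (2,4):dx=+10,dy=+13->C; (2,5):dx=+4,dy=+4->C; (2,6):dx=-1,dy=-1->C; (2,7):dx=+3,dy=+2->C
  (2,8):dx=+1,dy=+7->C; (3,4):dx=+1,dy=+2->C; (3,5):dx=-5,dy=-7->C; (3,6):dx=-10,dy=-12->C
  (3,7):dx=-6,dy=-9->C; (3,8):dx=-8,dy=-4->C; (4,5):dx=-6,dy=-9->C; (4,6):dx=-11,dy=-14->C
  (4,7):dx=-7,dy=-11->C; (4,8):dx=-9,dy=-6->C; (5,6):dx=-5,dy=-5->C; (5,7):dx=-1,dy=-2->C
  (5,8):dx=-3,dy=+3->D; (6,7):dx=+4,dy=+3->C; (6,8):dx=+2,dy=+8->C; (7,8):dx=-2,dy=+5->D
Step 2: C = 26, D = 2, total pairs = 28.
Step 3: tau = (C - D)/(n(n-1)/2) = (26 - 2)/28 = 0.857143.
Step 4: Exact two-sided p-value (enumerate n! = 40320 permutations of y under H0): p = 0.001736.
Step 5: alpha = 0.05. reject H0.

tau_b = 0.8571 (C=26, D=2), p = 0.001736, reject H0.


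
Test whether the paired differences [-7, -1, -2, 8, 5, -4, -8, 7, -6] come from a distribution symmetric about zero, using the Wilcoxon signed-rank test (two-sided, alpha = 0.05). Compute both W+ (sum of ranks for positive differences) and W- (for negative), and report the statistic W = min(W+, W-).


Step 1: Drop any zero differences (none here) and take |d_i|.
|d| = [7, 1, 2, 8, 5, 4, 8, 7, 6]
Step 2: Midrank |d_i| (ties get averaged ranks).
ranks: |7|->6.5, |1|->1, |2|->2, |8|->8.5, |5|->4, |4|->3, |8|->8.5, |7|->6.5, |6|->5
Step 3: Attach original signs; sum ranks with positive sign and with negative sign.
W+ = 8.5 + 4 + 6.5 = 19
W- = 6.5 + 1 + 2 + 3 + 8.5 + 5 = 26
(Check: W+ + W- = 45 should equal n(n+1)/2 = 45.)
Step 4: Test statistic W = min(W+, W-) = 19.
Step 5: Ties in |d|, so use the tie-corrected normal approximation.
        E[W] = n(n+1)/4 = 9*10/4 = 22.5.
        Tie groups: |d|=7 (t=2), |d|=8 (t=2); sum(t^3 - t) = 12.
        Var[W] = n(n+1)(2n+1)/24 - sum(t^3-t)/48 = 1710/24 - 12/48 = 71.
        z = (W - E[W]) / sqrt(Var[W]) = (19 - 22.5) / 8.4261 = -0.4154.
        Two-sided p = 2*Phi(z) = 0.677868.
Step 6: alpha = 0.05. fail to reject H0.

W+ = 19, W- = 26, W = min = 19, p = 0.677868, fail to reject H0.


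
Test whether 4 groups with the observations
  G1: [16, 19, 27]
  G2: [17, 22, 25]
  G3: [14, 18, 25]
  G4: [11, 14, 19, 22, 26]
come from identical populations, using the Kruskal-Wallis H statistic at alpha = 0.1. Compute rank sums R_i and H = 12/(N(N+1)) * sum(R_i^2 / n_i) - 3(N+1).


Step 1: Combine all N = 14 observations and assign midranks.
sorted (value, group, rank): (11,G4,1), (14,G3,2.5), (14,G4,2.5), (16,G1,4), (17,G2,5), (18,G3,6), (19,G1,7.5), (19,G4,7.5), (22,G2,9.5), (22,G4,9.5), (25,G2,11.5), (25,G3,11.5), (26,G4,13), (27,G1,14)
Step 2: Sum ranks within each group.
R_1 = 25.5 (n_1 = 3)
R_2 = 26 (n_2 = 3)
R_3 = 20 (n_3 = 3)
R_4 = 33.5 (n_4 = 5)
Step 3: H = 12/(N(N+1)) * sum(R_i^2/n_i) - 3(N+1)
     = 12/(14*15) * (25.5^2/3 + 26^2/3 + 20^2/3 + 33.5^2/5) - 3*15
     = 0.057143 * 799.867 - 45
     = 0.706667.
Step 4: Ties present; correction factor C = 1 - 24/(14^3 - 14) = 0.991209. Corrected H = 0.706667 / 0.991209 = 0.712934.
Step 5: Under H0, H ~ chi^2(3); p-value = 0.870158.
Step 6: alpha = 0.1. fail to reject H0.

H = 0.7129, df = 3, p = 0.870158, fail to reject H0.


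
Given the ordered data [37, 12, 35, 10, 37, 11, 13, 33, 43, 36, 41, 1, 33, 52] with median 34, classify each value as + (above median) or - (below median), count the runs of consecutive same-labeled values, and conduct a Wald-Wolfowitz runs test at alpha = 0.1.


Step 1: Compute median = 34; label A = above, B = below.
Labels in order: ABABABBBAAABBA  (n_A = 7, n_B = 7)
Step 2: Count runs R = 9.
Step 3: Under H0 (random ordering), E[R] = 2*n_A*n_B/(n_A+n_B) + 1 = 2*7*7/14 + 1 = 8.0000.
        Var[R] = 2*n_A*n_B*(2*n_A*n_B - n_A - n_B) / ((n_A+n_B)^2 * (n_A+n_B-1)) = 8232/2548 = 3.2308.
        SD[R] = 1.7974.
Step 4: Continuity-corrected z = (R - 0.5 - E[R]) / SD[R] = (9 - 0.5 - 8.0000) / 1.7974 = 0.2782.
Step 5: Two-sided p-value via normal approximation = 2*(1 - Phi(|z|)) = 0.780879.
Step 6: alpha = 0.1. fail to reject H0.

R = 9, z = 0.2782, p = 0.780879, fail to reject H0.


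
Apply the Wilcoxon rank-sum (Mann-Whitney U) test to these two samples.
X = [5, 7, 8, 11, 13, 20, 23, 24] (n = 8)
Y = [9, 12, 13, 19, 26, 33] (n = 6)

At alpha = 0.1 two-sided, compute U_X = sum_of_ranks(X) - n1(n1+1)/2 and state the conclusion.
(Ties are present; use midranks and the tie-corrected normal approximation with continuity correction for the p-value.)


Step 1: Combine and sort all 14 observations; assign midranks.
sorted (value, group): (5,X), (7,X), (8,X), (9,Y), (11,X), (12,Y), (13,X), (13,Y), (19,Y), (20,X), (23,X), (24,X), (26,Y), (33,Y)
ranks: 5->1, 7->2, 8->3, 9->4, 11->5, 12->6, 13->7.5, 13->7.5, 19->9, 20->10, 23->11, 24->12, 26->13, 33->14
Step 2: Rank sum for X: R1 = 1 + 2 + 3 + 5 + 7.5 + 10 + 11 + 12 = 51.5.
Step 3: U_X = R1 - n1(n1+1)/2 = 51.5 - 8*9/2 = 51.5 - 36 = 15.5.
       U_Y = n1*n2 - U_X = 48 - 15.5 = 32.5.
Step 4: Ties are present, so use the tie-corrected normal approximation (with continuity correction) for the p-value.
Step 5: p-value = 0.301168; compare to alpha = 0.1. fail to reject H0.

U_X = 15.5, p = 0.301168, fail to reject H0 at alpha = 0.1.


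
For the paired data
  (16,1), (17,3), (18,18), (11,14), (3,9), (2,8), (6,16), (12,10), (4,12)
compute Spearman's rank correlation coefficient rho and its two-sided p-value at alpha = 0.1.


Step 1: Rank x and y separately (midranks; no ties here).
rank(x): 16->7, 17->8, 18->9, 11->5, 3->2, 2->1, 6->4, 12->6, 4->3
rank(y): 1->1, 3->2, 18->9, 14->7, 9->4, 8->3, 16->8, 10->5, 12->6
Step 2: d_i = R_x(i) - R_y(i); compute d_i^2.
  (7-1)^2=36, (8-2)^2=36, (9-9)^2=0, (5-7)^2=4, (2-4)^2=4, (1-3)^2=4, (4-8)^2=16, (6-5)^2=1, (3-6)^2=9
sum(d^2) = 110.
Step 3: rho = 1 - 6*110 / (9*(9^2 - 1)) = 1 - 660/720 = 0.083333.
Step 4: Under H0, t = rho * sqrt((n-2)/(1-rho^2)) = 0.2212 ~ t(7).
Step 5: Two-sided p-value from the t-distribution with 7 df = 0.831214.
Step 6: alpha = 0.1. fail to reject H0.

rho = 0.0833, p = 0.831214, fail to reject H0 at alpha = 0.1.


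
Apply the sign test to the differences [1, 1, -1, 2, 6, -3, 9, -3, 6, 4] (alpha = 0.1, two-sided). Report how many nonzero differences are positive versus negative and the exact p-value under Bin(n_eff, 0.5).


Step 1: Discard zero differences. Original n = 10; n_eff = number of nonzero differences = 10.
Nonzero differences (with sign): +1, +1, -1, +2, +6, -3, +9, -3, +6, +4
Step 2: Count signs: positive = 7, negative = 3.
Step 3: Under H0: P(positive) = 0.5, so the number of positives S ~ Bin(10, 0.5).
Step 4: Two-sided exact p-value = sum of Bin(10,0.5) probabilities at or below the observed probability = 0.343750.
Step 5: alpha = 0.1. fail to reject H0.

n_eff = 10, pos = 7, neg = 3, p = 0.343750, fail to reject H0.


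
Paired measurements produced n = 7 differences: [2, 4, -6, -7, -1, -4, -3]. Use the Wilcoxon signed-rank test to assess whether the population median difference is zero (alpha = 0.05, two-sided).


Step 1: Drop any zero differences (none here) and take |d_i|.
|d| = [2, 4, 6, 7, 1, 4, 3]
Step 2: Midrank |d_i| (ties get averaged ranks).
ranks: |2|->2, |4|->4.5, |6|->6, |7|->7, |1|->1, |4|->4.5, |3|->3
Step 3: Attach original signs; sum ranks with positive sign and with negative sign.
W+ = 2 + 4.5 = 6.5
W- = 6 + 7 + 1 + 4.5 + 3 = 21.5
(Check: W+ + W- = 28 should equal n(n+1)/2 = 28.)
Step 4: Test statistic W = min(W+, W-) = 6.5.
Step 5: Ties in |d|, so use the tie-corrected normal approximation.
        E[W] = n(n+1)/4 = 7*8/4 = 14.
        Tie groups: |d|=4 (t=2); sum(t^3 - t) = 6.
        Var[W] = n(n+1)(2n+1)/24 - sum(t^3-t)/48 = 840/24 - 6/48 = 34.875.
        z = (W - E[W]) / sqrt(Var[W]) = (6.5 - 14) / 5.9055 = -1.2700.
        Two-sided p = 2*Phi(z) = 0.204084.
Step 6: alpha = 0.05. fail to reject H0.

W+ = 6.5, W- = 21.5, W = min = 6.5, p = 0.204084, fail to reject H0.


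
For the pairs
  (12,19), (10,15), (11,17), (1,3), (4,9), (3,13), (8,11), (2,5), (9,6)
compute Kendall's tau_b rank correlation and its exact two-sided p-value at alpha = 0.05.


Step 1: Enumerate the 36 unordered pairs (i,j) with i<j and classify each by sign(x_j-x_i) * sign(y_j-y_i).
  (1,2):dx=-2,dy=-4->C; (1,3):dx=-1,dy=-2->C; (1,4):dx=-11,dy=-16->C; (1,5):dx=-8,dy=-10->C
  (1,6):dx=-9,dy=-6->C; (1,7):dx=-4,dy=-8->C; (1,8):dx=-10,dy=-14->C; (1,9):dx=-3,dy=-13->C
  (2,3):dx=+1,dy=+2->C; (2,4):dx=-9,dy=-12->C; (2,5):dx=-6,dy=-6->C; (2,6):dx=-7,dy=-2->C
  (2,7):dx=-2,dy=-4->C; (2,8):dx=-8,dy=-10->C; (2,9):dx=-1,dy=-9->C; (3,4):dx=-10,dy=-14->C
  (3,5):dx=-7,dy=-8->C; (3,6):dx=-8,dy=-4->C; (3,7):dx=-3,dy=-6->C; (3,8):dx=-9,dy=-12->C
  (3,9):dx=-2,dy=-11->C; (4,5):dx=+3,dy=+6->C; (4,6):dx=+2,dy=+10->C; (4,7):dx=+7,dy=+8->C
  (4,8):dx=+1,dy=+2->C; (4,9):dx=+8,dy=+3->C; (5,6):dx=-1,dy=+4->D; (5,7):dx=+4,dy=+2->C
  (5,8):dx=-2,dy=-4->C; (5,9):dx=+5,dy=-3->D; (6,7):dx=+5,dy=-2->D; (6,8):dx=-1,dy=-8->C
  (6,9):dx=+6,dy=-7->D; (7,8):dx=-6,dy=-6->C; (7,9):dx=+1,dy=-5->D; (8,9):dx=+7,dy=+1->C
Step 2: C = 31, D = 5, total pairs = 36.
Step 3: tau = (C - D)/(n(n-1)/2) = (31 - 5)/36 = 0.722222.
Step 4: Exact two-sided p-value (enumerate n! = 362880 permutations of y under H0): p = 0.005886.
Step 5: alpha = 0.05. reject H0.

tau_b = 0.7222 (C=31, D=5), p = 0.005886, reject H0.


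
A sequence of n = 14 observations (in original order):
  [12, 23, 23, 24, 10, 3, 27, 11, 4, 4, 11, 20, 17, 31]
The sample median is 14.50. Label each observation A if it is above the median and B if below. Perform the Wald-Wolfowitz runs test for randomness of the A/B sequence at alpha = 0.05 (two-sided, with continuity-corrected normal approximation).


Step 1: Compute median = 14.50; label A = above, B = below.
Labels in order: BAAABBABBBBAAA  (n_A = 7, n_B = 7)
Step 2: Count runs R = 6.
Step 3: Under H0 (random ordering), E[R] = 2*n_A*n_B/(n_A+n_B) + 1 = 2*7*7/14 + 1 = 8.0000.
        Var[R] = 2*n_A*n_B*(2*n_A*n_B - n_A - n_B) / ((n_A+n_B)^2 * (n_A+n_B-1)) = 8232/2548 = 3.2308.
        SD[R] = 1.7974.
Step 4: Continuity-corrected z = (R + 0.5 - E[R]) / SD[R] = (6 + 0.5 - 8.0000) / 1.7974 = -0.8345.
Step 5: Two-sided p-value via normal approximation = 2*(1 - Phi(|z|)) = 0.403986.
Step 6: alpha = 0.05. fail to reject H0.

R = 6, z = -0.8345, p = 0.403986, fail to reject H0.


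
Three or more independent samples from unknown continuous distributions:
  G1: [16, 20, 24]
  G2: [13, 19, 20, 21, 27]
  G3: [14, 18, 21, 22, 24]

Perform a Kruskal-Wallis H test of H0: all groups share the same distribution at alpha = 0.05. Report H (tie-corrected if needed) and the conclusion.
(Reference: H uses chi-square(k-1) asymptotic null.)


Step 1: Combine all N = 13 observations and assign midranks.
sorted (value, group, rank): (13,G2,1), (14,G3,2), (16,G1,3), (18,G3,4), (19,G2,5), (20,G1,6.5), (20,G2,6.5), (21,G2,8.5), (21,G3,8.5), (22,G3,10), (24,G1,11.5), (24,G3,11.5), (27,G2,13)
Step 2: Sum ranks within each group.
R_1 = 21 (n_1 = 3)
R_2 = 34 (n_2 = 5)
R_3 = 36 (n_3 = 5)
Step 3: H = 12/(N(N+1)) * sum(R_i^2/n_i) - 3(N+1)
     = 12/(13*14) * (21^2/3 + 34^2/5 + 36^2/5) - 3*14
     = 0.065934 * 637.4 - 42
     = 0.026374.
Step 4: Ties present; correction factor C = 1 - 18/(13^3 - 13) = 0.991758. Corrected H = 0.026374 / 0.991758 = 0.026593.
Step 5: Under H0, H ~ chi^2(2); p-value = 0.986792.
Step 6: alpha = 0.05. fail to reject H0.

H = 0.0266, df = 2, p = 0.986792, fail to reject H0.


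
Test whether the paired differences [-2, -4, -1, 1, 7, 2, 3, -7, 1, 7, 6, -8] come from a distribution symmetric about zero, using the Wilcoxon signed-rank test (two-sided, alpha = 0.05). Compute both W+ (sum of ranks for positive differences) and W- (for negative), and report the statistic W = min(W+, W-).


Step 1: Drop any zero differences (none here) and take |d_i|.
|d| = [2, 4, 1, 1, 7, 2, 3, 7, 1, 7, 6, 8]
Step 2: Midrank |d_i| (ties get averaged ranks).
ranks: |2|->4.5, |4|->7, |1|->2, |1|->2, |7|->10, |2|->4.5, |3|->6, |7|->10, |1|->2, |7|->10, |6|->8, |8|->12
Step 3: Attach original signs; sum ranks with positive sign and with negative sign.
W+ = 2 + 10 + 4.5 + 6 + 2 + 10 + 8 = 42.5
W- = 4.5 + 7 + 2 + 10 + 12 = 35.5
(Check: W+ + W- = 78 should equal n(n+1)/2 = 78.)
Step 4: Test statistic W = min(W+, W-) = 35.5.
Step 5: Ties in |d|, so use the tie-corrected normal approximation.
        E[W] = n(n+1)/4 = 12*13/4 = 39.
        Tie groups: |d|=1 (t=3), |d|=2 (t=2), |d|=7 (t=3); sum(t^3 - t) = 54.
        Var[W] = n(n+1)(2n+1)/24 - sum(t^3-t)/48 = 3900/24 - 54/48 = 161.375.
        z = (W - E[W]) / sqrt(Var[W]) = (35.5 - 39) / 12.7033 = -0.2755.
        Two-sided p = 2*Phi(z) = 0.782918.
Step 6: alpha = 0.05. fail to reject H0.

W+ = 42.5, W- = 35.5, W = min = 35.5, p = 0.782918, fail to reject H0.


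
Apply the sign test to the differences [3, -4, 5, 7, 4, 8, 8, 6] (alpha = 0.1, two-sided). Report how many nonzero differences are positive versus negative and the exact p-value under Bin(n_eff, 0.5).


Step 1: Discard zero differences. Original n = 8; n_eff = number of nonzero differences = 8.
Nonzero differences (with sign): +3, -4, +5, +7, +4, +8, +8, +6
Step 2: Count signs: positive = 7, negative = 1.
Step 3: Under H0: P(positive) = 0.5, so the number of positives S ~ Bin(8, 0.5).
Step 4: Two-sided exact p-value = sum of Bin(8,0.5) probabilities at or below the observed probability = 0.070312.
Step 5: alpha = 0.1. reject H0.

n_eff = 8, pos = 7, neg = 1, p = 0.070312, reject H0.


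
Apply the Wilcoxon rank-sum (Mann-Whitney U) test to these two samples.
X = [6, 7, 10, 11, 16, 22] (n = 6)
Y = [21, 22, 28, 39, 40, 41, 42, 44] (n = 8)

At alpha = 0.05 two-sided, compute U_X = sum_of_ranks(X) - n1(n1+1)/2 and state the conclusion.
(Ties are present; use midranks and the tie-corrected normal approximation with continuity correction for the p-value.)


Step 1: Combine and sort all 14 observations; assign midranks.
sorted (value, group): (6,X), (7,X), (10,X), (11,X), (16,X), (21,Y), (22,X), (22,Y), (28,Y), (39,Y), (40,Y), (41,Y), (42,Y), (44,Y)
ranks: 6->1, 7->2, 10->3, 11->4, 16->5, 21->6, 22->7.5, 22->7.5, 28->9, 39->10, 40->11, 41->12, 42->13, 44->14
Step 2: Rank sum for X: R1 = 1 + 2 + 3 + 4 + 5 + 7.5 = 22.5.
Step 3: U_X = R1 - n1(n1+1)/2 = 22.5 - 6*7/2 = 22.5 - 21 = 1.5.
       U_Y = n1*n2 - U_X = 48 - 1.5 = 46.5.
Step 4: Ties are present, so use the tie-corrected normal approximation (with continuity correction) for the p-value.
Step 5: p-value = 0.004465; compare to alpha = 0.05. reject H0.

U_X = 1.5, p = 0.004465, reject H0 at alpha = 0.05.


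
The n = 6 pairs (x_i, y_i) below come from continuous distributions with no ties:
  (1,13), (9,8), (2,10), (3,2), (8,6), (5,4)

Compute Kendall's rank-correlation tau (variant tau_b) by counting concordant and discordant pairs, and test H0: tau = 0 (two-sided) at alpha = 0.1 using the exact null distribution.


Step 1: Enumerate the 15 unordered pairs (i,j) with i<j and classify each by sign(x_j-x_i) * sign(y_j-y_i).
  (1,2):dx=+8,dy=-5->D; (1,3):dx=+1,dy=-3->D; (1,4):dx=+2,dy=-11->D; (1,5):dx=+7,dy=-7->D
  (1,6):dx=+4,dy=-9->D; (2,3):dx=-7,dy=+2->D; (2,4):dx=-6,dy=-6->C; (2,5):dx=-1,dy=-2->C
  (2,6):dx=-4,dy=-4->C; (3,4):dx=+1,dy=-8->D; (3,5):dx=+6,dy=-4->D; (3,6):dx=+3,dy=-6->D
  (4,5):dx=+5,dy=+4->C; (4,6):dx=+2,dy=+2->C; (5,6):dx=-3,dy=-2->C
Step 2: C = 6, D = 9, total pairs = 15.
Step 3: tau = (C - D)/(n(n-1)/2) = (6 - 9)/15 = -0.200000.
Step 4: Exact two-sided p-value (enumerate n! = 720 permutations of y under H0): p = 0.719444.
Step 5: alpha = 0.1. fail to reject H0.

tau_b = -0.2000 (C=6, D=9), p = 0.719444, fail to reject H0.


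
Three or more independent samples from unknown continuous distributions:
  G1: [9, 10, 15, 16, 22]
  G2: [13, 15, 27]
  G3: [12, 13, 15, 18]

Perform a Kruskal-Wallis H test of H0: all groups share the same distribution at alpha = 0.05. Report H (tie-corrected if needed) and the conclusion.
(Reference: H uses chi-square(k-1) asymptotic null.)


Step 1: Combine all N = 12 observations and assign midranks.
sorted (value, group, rank): (9,G1,1), (10,G1,2), (12,G3,3), (13,G2,4.5), (13,G3,4.5), (15,G1,7), (15,G2,7), (15,G3,7), (16,G1,9), (18,G3,10), (22,G1,11), (27,G2,12)
Step 2: Sum ranks within each group.
R_1 = 30 (n_1 = 5)
R_2 = 23.5 (n_2 = 3)
R_3 = 24.5 (n_3 = 4)
Step 3: H = 12/(N(N+1)) * sum(R_i^2/n_i) - 3(N+1)
     = 12/(12*13) * (30^2/5 + 23.5^2/3 + 24.5^2/4) - 3*13
     = 0.076923 * 514.146 - 39
     = 0.549679.
Step 4: Ties present; correction factor C = 1 - 30/(12^3 - 12) = 0.982517. Corrected H = 0.549679 / 0.982517 = 0.559460.
Step 5: Under H0, H ~ chi^2(2); p-value = 0.755988.
Step 6: alpha = 0.05. fail to reject H0.

H = 0.5595, df = 2, p = 0.755988, fail to reject H0.


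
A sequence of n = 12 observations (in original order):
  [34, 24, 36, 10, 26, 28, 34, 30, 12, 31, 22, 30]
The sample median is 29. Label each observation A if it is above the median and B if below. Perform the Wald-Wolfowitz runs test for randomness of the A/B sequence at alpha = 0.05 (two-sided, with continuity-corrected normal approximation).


Step 1: Compute median = 29; label A = above, B = below.
Labels in order: ABABBBAABABA  (n_A = 6, n_B = 6)
Step 2: Count runs R = 9.
Step 3: Under H0 (random ordering), E[R] = 2*n_A*n_B/(n_A+n_B) + 1 = 2*6*6/12 + 1 = 7.0000.
        Var[R] = 2*n_A*n_B*(2*n_A*n_B - n_A - n_B) / ((n_A+n_B)^2 * (n_A+n_B-1)) = 4320/1584 = 2.7273.
        SD[R] = 1.6514.
Step 4: Continuity-corrected z = (R - 0.5 - E[R]) / SD[R] = (9 - 0.5 - 7.0000) / 1.6514 = 0.9083.
Step 5: Two-sided p-value via normal approximation = 2*(1 - Phi(|z|)) = 0.363722.
Step 6: alpha = 0.05. fail to reject H0.

R = 9, z = 0.9083, p = 0.363722, fail to reject H0.


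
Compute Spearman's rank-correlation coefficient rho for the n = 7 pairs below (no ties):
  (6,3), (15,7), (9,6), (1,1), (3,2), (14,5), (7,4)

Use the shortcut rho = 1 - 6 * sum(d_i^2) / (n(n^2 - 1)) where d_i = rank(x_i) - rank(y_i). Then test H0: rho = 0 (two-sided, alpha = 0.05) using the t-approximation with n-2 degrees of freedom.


Step 1: Rank x and y separately (midranks; no ties here).
rank(x): 6->3, 15->7, 9->5, 1->1, 3->2, 14->6, 7->4
rank(y): 3->3, 7->7, 6->6, 1->1, 2->2, 5->5, 4->4
Step 2: d_i = R_x(i) - R_y(i); compute d_i^2.
  (3-3)^2=0, (7-7)^2=0, (5-6)^2=1, (1-1)^2=0, (2-2)^2=0, (6-5)^2=1, (4-4)^2=0
sum(d^2) = 2.
Step 3: rho = 1 - 6*2 / (7*(7^2 - 1)) = 1 - 12/336 = 0.964286.
Step 4: Under H0, t = rho * sqrt((n-2)/(1-rho^2)) = 8.1408 ~ t(5).
Step 5: Two-sided p-value from the t-distribution with 5 df = 0.000454.
Step 6: alpha = 0.05. reject H0.

rho = 0.9643, p = 0.000454, reject H0 at alpha = 0.05.


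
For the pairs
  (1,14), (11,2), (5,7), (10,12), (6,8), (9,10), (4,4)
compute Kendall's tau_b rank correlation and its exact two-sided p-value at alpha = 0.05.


Step 1: Enumerate the 21 unordered pairs (i,j) with i<j and classify each by sign(x_j-x_i) * sign(y_j-y_i).
  (1,2):dx=+10,dy=-12->D; (1,3):dx=+4,dy=-7->D; (1,4):dx=+9,dy=-2->D; (1,5):dx=+5,dy=-6->D
  (1,6):dx=+8,dy=-4->D; (1,7):dx=+3,dy=-10->D; (2,3):dx=-6,dy=+5->D; (2,4):dx=-1,dy=+10->D
  (2,5):dx=-5,dy=+6->D; (2,6):dx=-2,dy=+8->D; (2,7):dx=-7,dy=+2->D; (3,4):dx=+5,dy=+5->C
  (3,5):dx=+1,dy=+1->C; (3,6):dx=+4,dy=+3->C; (3,7):dx=-1,dy=-3->C; (4,5):dx=-4,dy=-4->C
  (4,6):dx=-1,dy=-2->C; (4,7):dx=-6,dy=-8->C; (5,6):dx=+3,dy=+2->C; (5,7):dx=-2,dy=-4->C
  (6,7):dx=-5,dy=-6->C
Step 2: C = 10, D = 11, total pairs = 21.
Step 3: tau = (C - D)/(n(n-1)/2) = (10 - 11)/21 = -0.047619.
Step 4: Exact two-sided p-value (enumerate n! = 5040 permutations of y under H0): p = 1.000000.
Step 5: alpha = 0.05. fail to reject H0.

tau_b = -0.0476 (C=10, D=11), p = 1.000000, fail to reject H0.


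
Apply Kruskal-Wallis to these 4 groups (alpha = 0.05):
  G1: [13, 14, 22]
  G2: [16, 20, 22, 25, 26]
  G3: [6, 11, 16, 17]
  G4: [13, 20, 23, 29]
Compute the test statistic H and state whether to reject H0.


Step 1: Combine all N = 16 observations and assign midranks.
sorted (value, group, rank): (6,G3,1), (11,G3,2), (13,G1,3.5), (13,G4,3.5), (14,G1,5), (16,G2,6.5), (16,G3,6.5), (17,G3,8), (20,G2,9.5), (20,G4,9.5), (22,G1,11.5), (22,G2,11.5), (23,G4,13), (25,G2,14), (26,G2,15), (29,G4,16)
Step 2: Sum ranks within each group.
R_1 = 20 (n_1 = 3)
R_2 = 56.5 (n_2 = 5)
R_3 = 17.5 (n_3 = 4)
R_4 = 42 (n_4 = 4)
Step 3: H = 12/(N(N+1)) * sum(R_i^2/n_i) - 3(N+1)
     = 12/(16*17) * (20^2/3 + 56.5^2/5 + 17.5^2/4 + 42^2/4) - 3*17
     = 0.044118 * 1289.35 - 51
     = 5.882904.
Step 4: Ties present; correction factor C = 1 - 24/(16^3 - 16) = 0.994118. Corrected H = 5.882904 / 0.994118 = 5.917714.
Step 5: Under H0, H ~ chi^2(3); p-value = 0.115683.
Step 6: alpha = 0.05. fail to reject H0.

H = 5.9177, df = 3, p = 0.115683, fail to reject H0.


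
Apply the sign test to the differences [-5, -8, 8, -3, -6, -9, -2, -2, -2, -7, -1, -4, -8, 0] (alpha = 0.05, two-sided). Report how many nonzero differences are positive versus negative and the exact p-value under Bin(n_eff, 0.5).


Step 1: Discard zero differences. Original n = 14; n_eff = number of nonzero differences = 13.
Nonzero differences (with sign): -5, -8, +8, -3, -6, -9, -2, -2, -2, -7, -1, -4, -8
Step 2: Count signs: positive = 1, negative = 12.
Step 3: Under H0: P(positive) = 0.5, so the number of positives S ~ Bin(13, 0.5).
Step 4: Two-sided exact p-value = sum of Bin(13,0.5) probabilities at or below the observed probability = 0.003418.
Step 5: alpha = 0.05. reject H0.

n_eff = 13, pos = 1, neg = 12, p = 0.003418, reject H0.


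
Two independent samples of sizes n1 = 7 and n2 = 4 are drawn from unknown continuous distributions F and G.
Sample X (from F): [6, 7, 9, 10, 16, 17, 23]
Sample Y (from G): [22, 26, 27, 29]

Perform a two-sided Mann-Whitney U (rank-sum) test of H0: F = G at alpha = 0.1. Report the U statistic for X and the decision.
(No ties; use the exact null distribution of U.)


Step 1: Combine and sort all 11 observations; assign midranks.
sorted (value, group): (6,X), (7,X), (9,X), (10,X), (16,X), (17,X), (22,Y), (23,X), (26,Y), (27,Y), (29,Y)
ranks: 6->1, 7->2, 9->3, 10->4, 16->5, 17->6, 22->7, 23->8, 26->9, 27->10, 29->11
Step 2: Rank sum for X: R1 = 1 + 2 + 3 + 4 + 5 + 6 + 8 = 29.
Step 3: U_X = R1 - n1(n1+1)/2 = 29 - 7*8/2 = 29 - 28 = 1.
       U_Y = n1*n2 - U_X = 28 - 1 = 27.
Step 4: No ties, so the exact null distribution of U (based on enumerating the C(11,7) = 330 equally likely rank assignments) gives the two-sided p-value.
Step 5: p-value = 0.012121; compare to alpha = 0.1. reject H0.

U_X = 1, p = 0.012121, reject H0 at alpha = 0.1.


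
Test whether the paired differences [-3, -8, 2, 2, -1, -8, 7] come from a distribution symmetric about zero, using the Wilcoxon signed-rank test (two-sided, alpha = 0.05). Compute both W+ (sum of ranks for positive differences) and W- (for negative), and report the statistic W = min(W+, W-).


Step 1: Drop any zero differences (none here) and take |d_i|.
|d| = [3, 8, 2, 2, 1, 8, 7]
Step 2: Midrank |d_i| (ties get averaged ranks).
ranks: |3|->4, |8|->6.5, |2|->2.5, |2|->2.5, |1|->1, |8|->6.5, |7|->5
Step 3: Attach original signs; sum ranks with positive sign and with negative sign.
W+ = 2.5 + 2.5 + 5 = 10
W- = 4 + 6.5 + 1 + 6.5 = 18
(Check: W+ + W- = 28 should equal n(n+1)/2 = 28.)
Step 4: Test statistic W = min(W+, W-) = 10.
Step 5: Ties in |d|, so use the tie-corrected normal approximation.
        E[W] = n(n+1)/4 = 7*8/4 = 14.
        Tie groups: |d|=2 (t=2), |d|=8 (t=2); sum(t^3 - t) = 12.
        Var[W] = n(n+1)(2n+1)/24 - sum(t^3-t)/48 = 840/24 - 12/48 = 34.75.
        z = (W - E[W]) / sqrt(Var[W]) = (10 - 14) / 5.8949 = -0.6786.
        Two-sided p = 2*Phi(z) = 0.497422.
Step 6: alpha = 0.05. fail to reject H0.

W+ = 10, W- = 18, W = min = 10, p = 0.497422, fail to reject H0.


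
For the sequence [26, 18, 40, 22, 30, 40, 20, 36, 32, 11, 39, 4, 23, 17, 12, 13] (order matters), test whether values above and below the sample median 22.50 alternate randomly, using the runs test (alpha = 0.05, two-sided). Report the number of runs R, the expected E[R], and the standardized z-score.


Step 1: Compute median = 22.50; label A = above, B = below.
Labels in order: ABABAABAABABABBB  (n_A = 8, n_B = 8)
Step 2: Count runs R = 12.
Step 3: Under H0 (random ordering), E[R] = 2*n_A*n_B/(n_A+n_B) + 1 = 2*8*8/16 + 1 = 9.0000.
        Var[R] = 2*n_A*n_B*(2*n_A*n_B - n_A - n_B) / ((n_A+n_B)^2 * (n_A+n_B-1)) = 14336/3840 = 3.7333.
        SD[R] = 1.9322.
Step 4: Continuity-corrected z = (R - 0.5 - E[R]) / SD[R] = (12 - 0.5 - 9.0000) / 1.9322 = 1.2939.
Step 5: Two-sided p-value via normal approximation = 2*(1 - Phi(|z|)) = 0.195709.
Step 6: alpha = 0.05. fail to reject H0.

R = 12, z = 1.2939, p = 0.195709, fail to reject H0.


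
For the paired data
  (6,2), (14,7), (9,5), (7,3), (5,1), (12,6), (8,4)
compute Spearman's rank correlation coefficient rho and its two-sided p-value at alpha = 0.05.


Step 1: Rank x and y separately (midranks; no ties here).
rank(x): 6->2, 14->7, 9->5, 7->3, 5->1, 12->6, 8->4
rank(y): 2->2, 7->7, 5->5, 3->3, 1->1, 6->6, 4->4
Step 2: d_i = R_x(i) - R_y(i); compute d_i^2.
  (2-2)^2=0, (7-7)^2=0, (5-5)^2=0, (3-3)^2=0, (1-1)^2=0, (6-6)^2=0, (4-4)^2=0
sum(d^2) = 0.
Step 3: rho = 1 - 6*0 / (7*(7^2 - 1)) = 1 - 0/336 = 1.000000.
Step 5: Two-sided p-value from the t-distribution with 5 df = 0.000000.
Step 6: alpha = 0.05. reject H0.

rho = 1.0000, p = 0.000000, reject H0 at alpha = 0.05.


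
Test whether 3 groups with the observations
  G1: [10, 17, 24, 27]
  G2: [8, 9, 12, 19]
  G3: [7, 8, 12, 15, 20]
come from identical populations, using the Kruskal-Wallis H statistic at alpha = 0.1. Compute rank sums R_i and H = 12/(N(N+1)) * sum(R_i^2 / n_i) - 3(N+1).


Step 1: Combine all N = 13 observations and assign midranks.
sorted (value, group, rank): (7,G3,1), (8,G2,2.5), (8,G3,2.5), (9,G2,4), (10,G1,5), (12,G2,6.5), (12,G3,6.5), (15,G3,8), (17,G1,9), (19,G2,10), (20,G3,11), (24,G1,12), (27,G1,13)
Step 2: Sum ranks within each group.
R_1 = 39 (n_1 = 4)
R_2 = 23 (n_2 = 4)
R_3 = 29 (n_3 = 5)
Step 3: H = 12/(N(N+1)) * sum(R_i^2/n_i) - 3(N+1)
     = 12/(13*14) * (39^2/4 + 23^2/4 + 29^2/5) - 3*14
     = 0.065934 * 680.7 - 42
     = 2.881319.
Step 4: Ties present; correction factor C = 1 - 12/(13^3 - 13) = 0.994505. Corrected H = 2.881319 / 0.994505 = 2.897238.
Step 5: Under H0, H ~ chi^2(2); p-value = 0.234895.
Step 6: alpha = 0.1. fail to reject H0.

H = 2.8972, df = 2, p = 0.234895, fail to reject H0.


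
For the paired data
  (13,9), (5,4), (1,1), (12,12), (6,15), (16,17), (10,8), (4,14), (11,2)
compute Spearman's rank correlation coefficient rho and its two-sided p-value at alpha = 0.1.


Step 1: Rank x and y separately (midranks; no ties here).
rank(x): 13->8, 5->3, 1->1, 12->7, 6->4, 16->9, 10->5, 4->2, 11->6
rank(y): 9->5, 4->3, 1->1, 12->6, 15->8, 17->9, 8->4, 14->7, 2->2
Step 2: d_i = R_x(i) - R_y(i); compute d_i^2.
  (8-5)^2=9, (3-3)^2=0, (1-1)^2=0, (7-6)^2=1, (4-8)^2=16, (9-9)^2=0, (5-4)^2=1, (2-7)^2=25, (6-2)^2=16
sum(d^2) = 68.
Step 3: rho = 1 - 6*68 / (9*(9^2 - 1)) = 1 - 408/720 = 0.433333.
Step 4: Under H0, t = rho * sqrt((n-2)/(1-rho^2)) = 1.2721 ~ t(7).
Step 5: Two-sided p-value from the t-distribution with 7 df = 0.243952.
Step 6: alpha = 0.1. fail to reject H0.

rho = 0.4333, p = 0.243952, fail to reject H0 at alpha = 0.1.


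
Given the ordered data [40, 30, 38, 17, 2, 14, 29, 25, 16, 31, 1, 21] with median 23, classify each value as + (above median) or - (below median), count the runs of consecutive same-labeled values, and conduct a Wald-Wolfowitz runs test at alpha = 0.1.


Step 1: Compute median = 23; label A = above, B = below.
Labels in order: AAABBBAABABB  (n_A = 6, n_B = 6)
Step 2: Count runs R = 6.
Step 3: Under H0 (random ordering), E[R] = 2*n_A*n_B/(n_A+n_B) + 1 = 2*6*6/12 + 1 = 7.0000.
        Var[R] = 2*n_A*n_B*(2*n_A*n_B - n_A - n_B) / ((n_A+n_B)^2 * (n_A+n_B-1)) = 4320/1584 = 2.7273.
        SD[R] = 1.6514.
Step 4: Continuity-corrected z = (R + 0.5 - E[R]) / SD[R] = (6 + 0.5 - 7.0000) / 1.6514 = -0.3028.
Step 5: Two-sided p-value via normal approximation = 2*(1 - Phi(|z|)) = 0.762069.
Step 6: alpha = 0.1. fail to reject H0.

R = 6, z = -0.3028, p = 0.762069, fail to reject H0.


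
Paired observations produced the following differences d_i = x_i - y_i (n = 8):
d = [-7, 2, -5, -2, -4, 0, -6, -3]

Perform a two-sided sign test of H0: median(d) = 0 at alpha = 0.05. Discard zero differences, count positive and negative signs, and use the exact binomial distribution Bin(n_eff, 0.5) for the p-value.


Step 1: Discard zero differences. Original n = 8; n_eff = number of nonzero differences = 7.
Nonzero differences (with sign): -7, +2, -5, -2, -4, -6, -3
Step 2: Count signs: positive = 1, negative = 6.
Step 3: Under H0: P(positive) = 0.5, so the number of positives S ~ Bin(7, 0.5).
Step 4: Two-sided exact p-value = sum of Bin(7,0.5) probabilities at or below the observed probability = 0.125000.
Step 5: alpha = 0.05. fail to reject H0.

n_eff = 7, pos = 1, neg = 6, p = 0.125000, fail to reject H0.


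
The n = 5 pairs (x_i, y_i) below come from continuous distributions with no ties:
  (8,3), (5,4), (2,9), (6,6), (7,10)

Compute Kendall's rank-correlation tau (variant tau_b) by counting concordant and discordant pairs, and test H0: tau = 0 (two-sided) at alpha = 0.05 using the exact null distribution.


Step 1: Enumerate the 10 unordered pairs (i,j) with i<j and classify each by sign(x_j-x_i) * sign(y_j-y_i).
  (1,2):dx=-3,dy=+1->D; (1,3):dx=-6,dy=+6->D; (1,4):dx=-2,dy=+3->D; (1,5):dx=-1,dy=+7->D
  (2,3):dx=-3,dy=+5->D; (2,4):dx=+1,dy=+2->C; (2,5):dx=+2,dy=+6->C; (3,4):dx=+4,dy=-3->D
  (3,5):dx=+5,dy=+1->C; (4,5):dx=+1,dy=+4->C
Step 2: C = 4, D = 6, total pairs = 10.
Step 3: tau = (C - D)/(n(n-1)/2) = (4 - 6)/10 = -0.200000.
Step 4: Exact two-sided p-value (enumerate n! = 120 permutations of y under H0): p = 0.816667.
Step 5: alpha = 0.05. fail to reject H0.

tau_b = -0.2000 (C=4, D=6), p = 0.816667, fail to reject H0.


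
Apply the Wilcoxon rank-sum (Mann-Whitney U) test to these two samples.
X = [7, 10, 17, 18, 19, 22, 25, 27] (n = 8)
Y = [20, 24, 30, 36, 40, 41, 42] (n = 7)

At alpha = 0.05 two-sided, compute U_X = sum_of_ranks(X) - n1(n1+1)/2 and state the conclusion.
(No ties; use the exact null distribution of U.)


Step 1: Combine and sort all 15 observations; assign midranks.
sorted (value, group): (7,X), (10,X), (17,X), (18,X), (19,X), (20,Y), (22,X), (24,Y), (25,X), (27,X), (30,Y), (36,Y), (40,Y), (41,Y), (42,Y)
ranks: 7->1, 10->2, 17->3, 18->4, 19->5, 20->6, 22->7, 24->8, 25->9, 27->10, 30->11, 36->12, 40->13, 41->14, 42->15
Step 2: Rank sum for X: R1 = 1 + 2 + 3 + 4 + 5 + 7 + 9 + 10 = 41.
Step 3: U_X = R1 - n1(n1+1)/2 = 41 - 8*9/2 = 41 - 36 = 5.
       U_Y = n1*n2 - U_X = 56 - 5 = 51.
Step 4: No ties, so the exact null distribution of U (based on enumerating the C(15,8) = 6435 equally likely rank assignments) gives the two-sided p-value.
Step 5: p-value = 0.005905; compare to alpha = 0.05. reject H0.

U_X = 5, p = 0.005905, reject H0 at alpha = 0.05.


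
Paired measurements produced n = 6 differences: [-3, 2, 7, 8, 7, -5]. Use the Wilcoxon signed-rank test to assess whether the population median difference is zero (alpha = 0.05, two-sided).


Step 1: Drop any zero differences (none here) and take |d_i|.
|d| = [3, 2, 7, 8, 7, 5]
Step 2: Midrank |d_i| (ties get averaged ranks).
ranks: |3|->2, |2|->1, |7|->4.5, |8|->6, |7|->4.5, |5|->3
Step 3: Attach original signs; sum ranks with positive sign and with negative sign.
W+ = 1 + 4.5 + 6 + 4.5 = 16
W- = 2 + 3 = 5
(Check: W+ + W- = 21 should equal n(n+1)/2 = 21.)
Step 4: Test statistic W = min(W+, W-) = 5.
Step 5: Ties in |d|, so use the tie-corrected normal approximation.
        E[W] = n(n+1)/4 = 6*7/4 = 10.5.
        Tie groups: |d|=7 (t=2); sum(t^3 - t) = 6.
        Var[W] = n(n+1)(2n+1)/24 - sum(t^3-t)/48 = 546/24 - 6/48 = 22.625.
        z = (W - E[W]) / sqrt(Var[W]) = (5 - 10.5) / 4.7566 = -1.1563.
        Two-sided p = 2*Phi(z) = 0.247561.
Step 6: alpha = 0.05. fail to reject H0.

W+ = 16, W- = 5, W = min = 5, p = 0.247561, fail to reject H0.


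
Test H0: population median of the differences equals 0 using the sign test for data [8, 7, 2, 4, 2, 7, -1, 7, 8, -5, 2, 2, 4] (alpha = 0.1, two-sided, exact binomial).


Step 1: Discard zero differences. Original n = 13; n_eff = number of nonzero differences = 13.
Nonzero differences (with sign): +8, +7, +2, +4, +2, +7, -1, +7, +8, -5, +2, +2, +4
Step 2: Count signs: positive = 11, negative = 2.
Step 3: Under H0: P(positive) = 0.5, so the number of positives S ~ Bin(13, 0.5).
Step 4: Two-sided exact p-value = sum of Bin(13,0.5) probabilities at or below the observed probability = 0.022461.
Step 5: alpha = 0.1. reject H0.

n_eff = 13, pos = 11, neg = 2, p = 0.022461, reject H0.
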